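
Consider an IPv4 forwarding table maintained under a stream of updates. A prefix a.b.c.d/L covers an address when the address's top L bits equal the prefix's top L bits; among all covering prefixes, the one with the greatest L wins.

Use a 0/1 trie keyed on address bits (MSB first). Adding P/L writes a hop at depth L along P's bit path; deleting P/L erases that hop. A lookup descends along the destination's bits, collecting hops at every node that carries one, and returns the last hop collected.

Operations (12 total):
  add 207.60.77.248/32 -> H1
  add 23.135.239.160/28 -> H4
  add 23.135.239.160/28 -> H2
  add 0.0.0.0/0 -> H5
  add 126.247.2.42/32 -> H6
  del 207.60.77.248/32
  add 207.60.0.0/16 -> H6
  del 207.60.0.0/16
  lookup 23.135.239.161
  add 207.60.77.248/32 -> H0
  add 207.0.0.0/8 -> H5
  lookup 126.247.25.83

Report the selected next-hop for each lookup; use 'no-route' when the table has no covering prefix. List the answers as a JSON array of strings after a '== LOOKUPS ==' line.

Trace:
  add 207.60.77.248/32 -> H1 at depth 32
  add 23.135.239.160/28 -> H4 at depth 28
  add 23.135.239.160/28 -> H2 at depth 28
  add 0.0.0.0/0 -> H5 at depth 0
  add 126.247.2.42/32 -> H6 at depth 32
  - 207.60.77.248/32 clear@32
  add 207.60.0.0/16 -> H6 at depth 16
  - 207.60.0.0/16 clear@16
  Q 23.135.239.161: descend 0001011110000111111011111010 ; hops seen [H5,H2] ; pick H2
  add 207.60.77.248/32 -> H0 at depth 32
  add 207.0.0.0/8 -> H5 at depth 8
  Q 126.247.25.83: descend 0111111011110111000 ; hops seen [H5] ; pick H5

== LOOKUPS ==
["H2","H5"]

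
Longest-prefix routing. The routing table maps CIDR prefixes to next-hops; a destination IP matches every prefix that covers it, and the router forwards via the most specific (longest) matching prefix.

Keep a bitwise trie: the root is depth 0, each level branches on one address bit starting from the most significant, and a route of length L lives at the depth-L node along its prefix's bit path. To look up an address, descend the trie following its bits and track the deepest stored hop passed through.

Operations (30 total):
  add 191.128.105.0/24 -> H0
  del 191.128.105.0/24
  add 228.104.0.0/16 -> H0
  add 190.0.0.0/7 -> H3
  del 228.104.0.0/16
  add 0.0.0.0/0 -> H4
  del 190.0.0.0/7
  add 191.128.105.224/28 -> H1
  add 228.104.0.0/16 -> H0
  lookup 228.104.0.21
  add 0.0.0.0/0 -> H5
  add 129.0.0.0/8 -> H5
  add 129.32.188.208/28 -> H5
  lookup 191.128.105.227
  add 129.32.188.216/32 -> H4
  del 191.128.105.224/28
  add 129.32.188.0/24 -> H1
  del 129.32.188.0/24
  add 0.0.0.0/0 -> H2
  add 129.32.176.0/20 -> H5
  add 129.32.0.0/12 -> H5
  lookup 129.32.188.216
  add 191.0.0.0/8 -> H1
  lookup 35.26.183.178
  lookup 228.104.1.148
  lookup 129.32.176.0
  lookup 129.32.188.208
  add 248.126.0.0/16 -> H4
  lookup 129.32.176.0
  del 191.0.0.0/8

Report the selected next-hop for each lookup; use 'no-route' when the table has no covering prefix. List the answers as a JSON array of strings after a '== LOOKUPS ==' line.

Apply in order:
  add 191.128.105.0/24 -> H0 at depth 24
  del 191.128.105.0/24 (clear depth 24)
  add 228.104.0.0/16 -> H0 at depth 16
  add 190.0.0.0/7 -> H3 at depth 7
  del 228.104.0.0/16 (clear depth 16)
  add 0.0.0.0/0 -> H4 at depth 0
  del 190.0.0.0/7 (clear depth 7)
  add 191.128.105.224/28 -> H1 at depth 28
  add 228.104.0.0/16 -> H0 at depth 16
  Q 228.104.0.21: descend 1110010001101000 ; hops seen [H4,H0] ; pick H0
  add 0.0.0.0/0 -> H5 at depth 0
  add 129.0.0.0/8 -> H5 at depth 8
  add 129.32.188.208/28 -> H5 at depth 28
  Q 191.128.105.227: descend 1011111110000000011010011110 ; hops seen [H5,H1] ; pick H1
  add 129.32.188.216/32 -> H4 at depth 32
  del 191.128.105.224/28 (clear depth 28)
  add 129.32.188.0/24 -> H1 at depth 24
  del 129.32.188.0/24 (clear depth 24)
  add 0.0.0.0/0 -> H2 at depth 0
  add 129.32.176.0/20 -> H5 at depth 20
  add 129.32.0.0/12 -> H5 at depth 12
  Q 129.32.188.216: descend 10000001001000001011110011011000 ; hops seen [H2,H5,H5,H5,H5,H4] ; pick H4
  add 191.0.0.0/8 -> H1 at depth 8
  Q 35.26.183.178: descend ε ; hops seen [H2] ; pick H2
  Q 228.104.1.148: descend 1110010001101000 ; hops seen [H2,H0] ; pick H0
  Q 129.32.176.0: descend 10000001001000001011 ; hops seen [H2,H5,H5,H5] ; pick H5
  Q 129.32.188.208: descend 1000000100100000101111001101 ; hops seen [H2,H5,H5,H5,H5] ; pick H5
  add 248.126.0.0/16 -> H4 at depth 16
  Q 129.32.176.0: descend 10000001001000001011 ; hops seen [H2,H5,H5,H5] ; pick H5
  del 191.0.0.0/8 (clear depth 8)

== LOOKUPS ==
["H0","H1","H4","H2","H0","H5","H5","H5"]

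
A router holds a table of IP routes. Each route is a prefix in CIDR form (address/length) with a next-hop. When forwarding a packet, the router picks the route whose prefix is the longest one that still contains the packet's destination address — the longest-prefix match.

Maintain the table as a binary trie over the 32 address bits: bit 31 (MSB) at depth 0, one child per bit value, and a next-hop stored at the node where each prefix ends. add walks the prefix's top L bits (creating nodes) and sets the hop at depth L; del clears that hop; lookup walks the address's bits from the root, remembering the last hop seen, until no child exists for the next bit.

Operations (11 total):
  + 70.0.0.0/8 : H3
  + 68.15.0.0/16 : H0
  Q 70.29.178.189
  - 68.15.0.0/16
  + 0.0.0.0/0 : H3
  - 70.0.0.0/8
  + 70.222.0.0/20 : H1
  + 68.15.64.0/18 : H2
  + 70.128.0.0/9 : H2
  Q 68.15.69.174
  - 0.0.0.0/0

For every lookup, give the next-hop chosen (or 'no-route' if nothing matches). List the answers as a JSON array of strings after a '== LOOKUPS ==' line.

Process each operation:
  + 70.0.0.0/8 (H3) depth=8
  + 68.15.0.0/16 (H0) depth=16
  ? 70.29.178.189  path d0:-→d1:-→d2:-→d3:-→d4:-→d5:-→d6:-→d7:-→d8:H3  best=H3
  del 68.15.0.0/16 (clear depth 16)
  + 0.0.0.0/0 (H3) depth=0
  del 70.0.0.0/8 (clear depth 8)
  + 70.222.0.0/20 (H1) depth=20
  + 68.15.64.0/18 (H2) depth=18
  + 70.128.0.0/9 (H2) depth=9
  ? 68.15.69.174  path d0:H3→d1:-→d2:-→d3:-→d4:-→d5:-→d6:-→d7:-→d8:-→d9:-→d10:-→d11:-→d12:-→d13:-→d14:-→d15:-→d16:-→d17:-→d18:H2  best=H2
  del 0.0.0.0/0 (clear depth 0)

== LOOKUPS ==
["H3","H2"]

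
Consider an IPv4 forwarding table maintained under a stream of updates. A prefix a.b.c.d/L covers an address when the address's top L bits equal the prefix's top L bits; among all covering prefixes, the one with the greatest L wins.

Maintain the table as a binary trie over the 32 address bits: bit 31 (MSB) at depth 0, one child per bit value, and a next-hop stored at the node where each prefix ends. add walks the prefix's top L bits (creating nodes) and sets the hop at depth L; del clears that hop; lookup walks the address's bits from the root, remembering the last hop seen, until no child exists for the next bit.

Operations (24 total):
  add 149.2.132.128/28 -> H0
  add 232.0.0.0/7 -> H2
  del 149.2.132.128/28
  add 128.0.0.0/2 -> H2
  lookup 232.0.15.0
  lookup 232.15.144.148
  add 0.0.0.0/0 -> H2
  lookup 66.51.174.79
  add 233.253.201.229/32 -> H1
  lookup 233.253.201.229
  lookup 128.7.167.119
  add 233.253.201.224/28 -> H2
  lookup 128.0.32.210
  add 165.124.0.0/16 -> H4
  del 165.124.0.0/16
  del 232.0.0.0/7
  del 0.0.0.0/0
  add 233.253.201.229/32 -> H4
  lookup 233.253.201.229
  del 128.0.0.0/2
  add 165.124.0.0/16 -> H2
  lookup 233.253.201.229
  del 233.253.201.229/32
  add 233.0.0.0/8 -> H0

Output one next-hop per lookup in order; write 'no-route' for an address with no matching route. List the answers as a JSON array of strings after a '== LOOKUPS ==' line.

Trace:
  add 149.2.132.128/28 -> H0 at depth 28
  add 232.0.0.0/7 -> H2 at depth 7
  - 149.2.132.128/28 clear@28
  add 128.0.0.0/2 -> H2 at depth 2
  lookup 232.0.15.0: bits 1110100 walk d0:-→d1:-→d2:-→d3:-→d4:-→d5:-→d6:-→d7:H2 -> H2
  lookup 232.15.144.148: bits 1110100 walk d0:-→d1:-→d2:-→d3:-→d4:-→d5:-→d6:-→d7:H2 -> H2
  add 0.0.0.0/0 -> H2 at depth 0
  lookup 66.51.174.79: bits ε walk d0:H2 -> H2
  add 233.253.201.229/32 -> H1 at depth 32
  lookup 233.253.201.229: bits 11101001111111011100100111100101 walk d0:H2→d1:-→d2:-→d3:-→d4:-→d5:-→d6:-→d7:H2→d8:-→d9:-→d10:-→d11:-→d12:-→d13:-→d14:-→d15:-→d16:-→d17:-→d18:-→d19:-→d20:-→d21:-→d22:-→d23:-→d24:-→d25:-→d26:-→d27:-→d28:-→d29:-→d30:-→d31:-→d32:H1 -> H1
  lookup 128.7.167.119: bits 100 walk d0:H2→d1:-→d2:H2→d3:- -> H2
  add 233.253.201.224/28 -> H2 at depth 28
  lookup 128.0.32.210: bits 100 walk d0:H2→d1:-→d2:H2→d3:- -> H2
  add 165.124.0.0/16 -> H4 at depth 16
  - 165.124.0.0/16 clear@16
  - 232.0.0.0/7 clear@7
  - 0.0.0.0/0 clear@0
  add 233.253.201.229/32 -> H4 at depth 32
  lookup 233.253.201.229: bits 11101001111111011100100111100101 walk d0:-→d1:-→d2:-→d3:-→d4:-→d5:-→d6:-→d7:-→d8:-→d9:-→d10:-→d11:-→d12:-→d13:-→d14:-→d15:-→d16:-→d17:-→d18:-→d19:-→d20:-→d21:-→d22:-→d23:-→d24:-→d25:-→d26:-→d27:-→d28:H2→d29:-→d30:-→d31:-→d32:H4 -> H4
  - 128.0.0.0/2 clear@2
  add 165.124.0.0/16 -> H2 at depth 16
  lookup 233.253.201.229: bits 11101001111111011100100111100101 walk d0:-→d1:-→d2:-→d3:-→d4:-→d5:-→d6:-→d7:-→d8:-→d9:-→d10:-→d11:-→d12:-→d13:-→d14:-→d15:-→d16:-→d17:-→d18:-→d19:-→d20:-→d21:-→d22:-→d23:-→d24:-→d25:-→d26:-→d27:-→d28:H2→d29:-→d30:-→d31:-→d32:H4 -> H4
  - 233.253.201.229/32 clear@32
  add 233.0.0.0/8 -> H0 at depth 8

== LOOKUPS ==
["H2","H2","H2","H1","H2","H2","H4","H4"]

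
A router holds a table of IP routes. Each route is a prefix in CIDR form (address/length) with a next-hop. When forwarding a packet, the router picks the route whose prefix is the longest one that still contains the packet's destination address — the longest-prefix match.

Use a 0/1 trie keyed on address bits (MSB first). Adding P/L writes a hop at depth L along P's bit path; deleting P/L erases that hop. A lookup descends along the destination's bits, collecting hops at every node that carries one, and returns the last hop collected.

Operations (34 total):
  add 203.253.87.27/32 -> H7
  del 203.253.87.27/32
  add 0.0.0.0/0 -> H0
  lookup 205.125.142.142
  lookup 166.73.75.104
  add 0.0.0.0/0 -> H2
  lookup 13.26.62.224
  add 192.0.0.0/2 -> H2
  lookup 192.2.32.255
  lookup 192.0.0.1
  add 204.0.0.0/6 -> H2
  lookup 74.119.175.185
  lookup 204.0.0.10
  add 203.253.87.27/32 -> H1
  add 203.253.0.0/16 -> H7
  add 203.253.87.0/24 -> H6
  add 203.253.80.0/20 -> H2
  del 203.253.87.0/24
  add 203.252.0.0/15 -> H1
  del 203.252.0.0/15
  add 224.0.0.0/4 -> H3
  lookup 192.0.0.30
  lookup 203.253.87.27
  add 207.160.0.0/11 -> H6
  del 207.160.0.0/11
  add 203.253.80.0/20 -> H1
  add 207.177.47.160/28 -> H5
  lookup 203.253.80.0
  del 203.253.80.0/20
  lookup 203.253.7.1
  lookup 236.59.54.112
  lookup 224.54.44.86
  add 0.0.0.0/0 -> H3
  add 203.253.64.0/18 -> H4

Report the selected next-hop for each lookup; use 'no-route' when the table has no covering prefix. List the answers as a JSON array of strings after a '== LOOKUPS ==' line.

Trace:
  add 203.253.87.27/32 -> H7 at depth 32
  del 203.253.87.27/32 (clear depth 32)
  add 0.0.0.0/0 -> H0 at depth 0
  Q 205.125.142.142: descend 11001 ; hops seen [H0] ; pick H0
  Q 166.73.75.104: descend 1 ; hops seen [H0] ; pick H0
  add 0.0.0.0/0 -> H2 at depth 0
  Q 13.26.62.224: descend ε ; hops seen [H2] ; pick H2
  add 192.0.0.0/2 -> H2 at depth 2
  Q 192.2.32.255: descend 1100 ; hops seen [H2,H2] ; pick H2
  Q 192.0.0.1: descend 1100 ; hops seen [H2,H2] ; pick H2
  add 204.0.0.0/6 -> H2 at depth 6
  Q 74.119.175.185: descend ε ; hops seen [H2] ; pick H2
  Q 204.0.0.10: descend 110011 ; hops seen [H2,H2,H2] ; pick H2
  add 203.253.87.27/32 -> H1 at depth 32
  add 203.253.0.0/16 -> H7 at depth 16
  add 203.253.87.0/24 -> H6 at depth 24
  add 203.253.80.0/20 -> H2 at depth 20
  del 203.253.87.0/24 (clear depth 24)
  add 203.252.0.0/15 -> H1 at depth 15
  del 203.252.0.0/15 (clear depth 15)
  add 224.0.0.0/4 -> H3 at depth 4
  Q 192.0.0.30: descend 1100 ; hops seen [H2,H2] ; pick H2
  Q 203.253.87.27: descend 11001011111111010101011100011011 ; hops seen [H2,H2,H7,H2,H1] ; pick H1
  add 207.160.0.0/11 -> H6 at depth 11
  del 207.160.0.0/11 (clear depth 11)
  add 203.253.80.0/20 -> H1 at depth 20
  add 207.177.47.160/28 -> H5 at depth 28
  Q 203.253.80.0: descend 110010111111110101010 ; hops seen [H2,H2,H7,H1] ; pick H1
  del 203.253.80.0/20 (clear depth 20)
  Q 203.253.7.1: descend 11001011111111010 ; hops seen [H2,H2,H7] ; pick H7
  Q 236.59.54.112: descend 1110 ; hops seen [H2,H2,H3] ; pick H3
  Q 224.54.44.86: descend 1110 ; hops seen [H2,H2,H3] ; pick H3
  add 0.0.0.0/0 -> H3 at depth 0
  add 203.253.64.0/18 -> H4 at depth 18

== LOOKUPS ==
["H0","H0","H2","H2","H2","H2","H2","H2","H1","H1","H7","H3","H3"]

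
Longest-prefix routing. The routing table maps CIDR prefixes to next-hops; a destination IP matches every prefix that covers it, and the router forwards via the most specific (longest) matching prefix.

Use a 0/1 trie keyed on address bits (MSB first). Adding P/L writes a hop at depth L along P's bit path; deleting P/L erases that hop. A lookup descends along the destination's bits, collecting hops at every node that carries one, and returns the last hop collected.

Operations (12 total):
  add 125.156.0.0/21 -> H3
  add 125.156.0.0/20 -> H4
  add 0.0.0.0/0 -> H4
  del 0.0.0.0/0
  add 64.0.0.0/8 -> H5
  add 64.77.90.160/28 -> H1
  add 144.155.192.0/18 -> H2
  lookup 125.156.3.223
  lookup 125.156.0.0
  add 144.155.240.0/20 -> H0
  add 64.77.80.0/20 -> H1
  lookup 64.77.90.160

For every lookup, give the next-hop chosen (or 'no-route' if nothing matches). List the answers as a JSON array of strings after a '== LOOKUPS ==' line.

Trace:
  add 125.156.0.0/21 -> H3 at depth 21
  add 125.156.0.0/20 -> H4 at depth 20
  add 0.0.0.0/0 -> H4 at depth 0
  - 0.0.0.0/0 clear@0
  add 64.0.0.0/8 -> H5 at depth 8
  add 64.77.90.160/28 -> H1 at depth 28
  add 144.155.192.0/18 -> H2 at depth 18
  Q 125.156.3.223: descend 011111011001110000000 ; hops seen [H4,H3] ; pick H3
  Q 125.156.0.0: descend 011111011001110000000 ; hops seen [H4,H3] ; pick H3
  add 144.155.240.0/20 -> H0 at depth 20
  add 64.77.80.0/20 -> H1 at depth 20
  Q 64.77.90.160: descend 0100000001001101010110101010 ; hops seen [H5,H1,H1] ; pick H1

== LOOKUPS ==
["H3","H3","H1"]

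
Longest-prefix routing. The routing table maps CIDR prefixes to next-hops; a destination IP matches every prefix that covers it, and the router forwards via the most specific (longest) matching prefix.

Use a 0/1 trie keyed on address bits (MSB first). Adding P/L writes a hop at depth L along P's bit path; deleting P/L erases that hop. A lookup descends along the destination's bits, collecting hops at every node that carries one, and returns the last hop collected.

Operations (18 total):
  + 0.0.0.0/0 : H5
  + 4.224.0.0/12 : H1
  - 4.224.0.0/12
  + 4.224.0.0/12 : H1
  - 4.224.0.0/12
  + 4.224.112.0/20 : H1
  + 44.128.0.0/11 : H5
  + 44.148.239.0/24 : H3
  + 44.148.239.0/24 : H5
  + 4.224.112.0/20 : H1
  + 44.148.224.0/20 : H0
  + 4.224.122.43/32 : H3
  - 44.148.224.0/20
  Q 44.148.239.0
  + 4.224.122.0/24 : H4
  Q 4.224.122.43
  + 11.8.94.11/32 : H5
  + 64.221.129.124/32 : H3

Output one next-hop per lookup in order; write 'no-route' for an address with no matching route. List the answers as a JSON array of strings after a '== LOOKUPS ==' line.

Trace:
  add 0.0.0.0/0 -> H5 at depth 0
  add 4.224.0.0/12 -> H1 at depth 12
  del 4.224.0.0/12 (clear depth 12)
  add 4.224.0.0/12 -> H1 at depth 12
  del 4.224.0.0/12 (clear depth 12)
  add 4.224.112.0/20 -> H1 at depth 20
  add 44.128.0.0/11 -> H5 at depth 11
  add 44.148.239.0/24 -> H3 at depth 24
  add 44.148.239.0/24 -> H5 at depth 24
  add 4.224.112.0/20 -> H1 at depth 20
  add 44.148.224.0/20 -> H0 at depth 20
  add 4.224.122.43/32 -> H3 at depth 32
  del 44.148.224.0/20 (clear depth 20)
  Q 44.148.239.0: descend 001011001001010011101111 ; hops seen [H5,H5,H5] ; pick H5
  add 4.224.122.0/24 -> H4 at depth 24
  Q 4.224.122.43: descend 00000100111000000111101000101011 ; hops seen [H5,H1,H4,H3] ; pick H3
  add 11.8.94.11/32 -> H5 at depth 32
  add 64.221.129.124/32 -> H3 at depth 32

== LOOKUPS ==
["H5","H3"]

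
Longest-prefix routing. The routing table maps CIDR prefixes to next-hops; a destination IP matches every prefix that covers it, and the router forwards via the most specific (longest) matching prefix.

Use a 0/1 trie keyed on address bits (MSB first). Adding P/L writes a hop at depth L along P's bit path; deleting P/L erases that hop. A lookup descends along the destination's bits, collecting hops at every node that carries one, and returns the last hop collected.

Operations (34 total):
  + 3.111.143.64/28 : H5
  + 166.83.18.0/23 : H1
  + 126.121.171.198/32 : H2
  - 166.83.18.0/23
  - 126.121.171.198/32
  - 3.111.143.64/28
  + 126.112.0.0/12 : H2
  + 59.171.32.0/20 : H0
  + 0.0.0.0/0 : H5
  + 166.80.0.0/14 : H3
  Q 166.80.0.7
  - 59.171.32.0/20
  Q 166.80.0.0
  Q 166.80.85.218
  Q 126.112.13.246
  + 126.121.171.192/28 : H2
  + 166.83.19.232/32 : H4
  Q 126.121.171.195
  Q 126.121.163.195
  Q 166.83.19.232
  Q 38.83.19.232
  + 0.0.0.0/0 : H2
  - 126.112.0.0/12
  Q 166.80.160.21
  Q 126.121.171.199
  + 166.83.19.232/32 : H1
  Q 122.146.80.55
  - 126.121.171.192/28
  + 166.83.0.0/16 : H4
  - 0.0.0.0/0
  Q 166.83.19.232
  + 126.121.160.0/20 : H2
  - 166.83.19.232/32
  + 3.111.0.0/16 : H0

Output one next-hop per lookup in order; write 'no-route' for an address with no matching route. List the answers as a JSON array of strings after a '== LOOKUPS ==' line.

Apply in order:
  add 3.111.143.64/28 -> H5 at depth 28
  add 166.83.18.0/23 -> H1 at depth 23
  add 126.121.171.198/32 -> H2 at depth 32
  - 166.83.18.0/23 clear@23
  - 126.121.171.198/32 clear@32
  - 3.111.143.64/28 clear@28
  add 126.112.0.0/12 -> H2 at depth 12
  add 59.171.32.0/20 -> H0 at depth 20
  add 0.0.0.0/0 -> H5 at depth 0
  add 166.80.0.0/14 -> H3 at depth 14
  ? 166.80.0.7  path d0:H5→d1:-→d2:-→d3:-→d4:-→d5:-→d6:-→d7:-→d8:-→d9:-→d10:-→d11:-→d12:-→d13:-→d14:H3  best=H3
  - 59.171.32.0/20 clear@20
  ? 166.80.0.0  path d0:H5→d1:-→d2:-→d3:-→d4:-→d5:-→d6:-→d7:-→d8:-→d9:-→d10:-→d11:-→d12:-→d13:-→d14:H3  best=H3
  ? 166.80.85.218  path d0:H5→d1:-→d2:-→d3:-→d4:-→d5:-→d6:-→d7:-→d8:-→d9:-→d10:-→d11:-→d12:-→d13:-→d14:H3  best=H3
  ? 126.112.13.246  path d0:H5→d1:-→d2:-→d3:-→d4:-→d5:-→d6:-→d7:-→d8:-→d9:-→d10:-→d11:-→d12:H2  best=H2
  add 126.121.171.192/28 -> H2 at depth 28
  add 166.83.19.232/32 -> H4 at depth 32
  ? 126.121.171.195  path d0:H5→d1:-→d2:-→d3:-→d4:-→d5:-→d6:-→d7:-→d8:-→d9:-→d10:-→d11:-→d12:H2→d13:-→d14:-→d15:-→d16:-→d17:-→d18:-→d19:-→d20:-→d21:-→d22:-→d23:-→d24:-→d25:-→d26:-→d27:-→d28:H2→d29:-  best=H2
  ? 126.121.163.195  path d0:H5→d1:-→d2:-→d3:-→d4:-→d5:-→d6:-→d7:-→d8:-→d9:-→d10:-→d11:-→d12:H2→d13:-→d14:-→d15:-→d16:-→d17:-→d18:-→d19:-→d20:-  best=H2
  ? 166.83.19.232  path d0:H5→d1:-→d2:-→d3:-→d4:-→d5:-→d6:-→d7:-→d8:-→d9:-→d10:-→d11:-→d12:-→d13:-→d14:H3→d15:-→d16:-→d17:-→d18:-→d19:-→d20:-→d21:-→d22:-→d23:-→d24:-→d25:-→d26:-→d27:-→d28:-→d29:-→d30:-→d31:-→d32:H4  best=H4
  ? 38.83.19.232  path d0:H5→d1:-→d2:-→d3:-  best=H5
  add 0.0.0.0/0 -> H2 at depth 0
  - 126.112.0.0/12 clear@12
  ? 166.80.160.21  path d0:H2→d1:-→d2:-→d3:-→d4:-→d5:-→d6:-→d7:-→d8:-→d9:-→d10:-→d11:-→d12:-→d13:-→d14:H3  best=H3
  ? 126.121.171.199  path d0:H2→d1:-→d2:-→d3:-→d4:-→d5:-→d6:-→d7:-→d8:-→d9:-→d10:-→d11:-→d12:-→d13:-→d14:-→d15:-→d16:-→d17:-→d18:-→d19:-→d20:-→d21:-→d22:-→d23:-→d24:-→d25:-→d26:-→d27:-→d28:H2→d29:-→d30:-→d31:-  best=H2
  add 166.83.19.232/32 -> H1 at depth 32
  ? 122.146.80.55  path d0:H2→d1:-→d2:-→d3:-→d4:-→d5:-  best=H2
  - 126.121.171.192/28 clear@28
  add 166.83.0.0/16 -> H4 at depth 16
  - 0.0.0.0/0 clear@0
  ? 166.83.19.232  path d0:-→d1:-→d2:-→d3:-→d4:-→d5:-→d6:-→d7:-→d8:-→d9:-→d10:-→d11:-→d12:-→d13:-→d14:H3→d15:-→d16:H4→d17:-→d18:-→d19:-→d20:-→d21:-→d22:-→d23:-→d24:-→d25:-→d26:-→d27:-→d28:-→d29:-→d30:-→d31:-→d32:H1  best=H1
  add 126.121.160.0/20 -> H2 at depth 20
  - 166.83.19.232/32 clear@32
  add 3.111.0.0/16 -> H0 at depth 16

== LOOKUPS ==
["H3","H3","H3","H2","H2","H2","H4","H5","H3","H2","H2","H1"]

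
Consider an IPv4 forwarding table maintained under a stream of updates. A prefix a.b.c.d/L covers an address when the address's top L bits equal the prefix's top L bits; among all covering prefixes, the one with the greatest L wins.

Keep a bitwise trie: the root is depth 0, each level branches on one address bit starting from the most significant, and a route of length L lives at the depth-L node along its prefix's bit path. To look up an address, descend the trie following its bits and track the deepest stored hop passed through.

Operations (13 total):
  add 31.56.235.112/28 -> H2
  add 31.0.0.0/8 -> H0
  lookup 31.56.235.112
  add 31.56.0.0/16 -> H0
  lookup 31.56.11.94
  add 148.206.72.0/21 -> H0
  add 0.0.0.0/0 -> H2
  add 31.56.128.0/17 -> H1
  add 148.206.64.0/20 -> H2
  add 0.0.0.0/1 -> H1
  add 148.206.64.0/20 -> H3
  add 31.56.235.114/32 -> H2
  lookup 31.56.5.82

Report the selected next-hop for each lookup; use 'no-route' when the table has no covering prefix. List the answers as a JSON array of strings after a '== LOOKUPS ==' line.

Apply in order:
  + 31.56.235.112/28 (H2) depth=28
  + 31.0.0.0/8 (H0) depth=8
  lookup 31.56.235.112: bits 0001111100111000111010110111 walk d0:-→d1:-→d2:-→d3:-→d4:-→d5:-→d6:-→d7:-→d8:H0→d9:-→d10:-→d11:-→d12:-→d13:-→d14:-→d15:-→d16:-→d17:-→d18:-→d19:-→d20:-→d21:-→d22:-→d23:-→d24:-→d25:-→d26:-→d27:-→d28:H2 -> H2
  + 31.56.0.0/16 (H0) depth=16
  lookup 31.56.11.94: bits 0001111100111000 walk d0:-→d1:-→d2:-→d3:-→d4:-→d5:-→d6:-→d7:-→d8:H0→d9:-→d10:-→d11:-→d12:-→d13:-→d14:-→d15:-→d16:H0 -> H0
  + 148.206.72.0/21 (H0) depth=21
  + 0.0.0.0/0 (H2) depth=0
  + 31.56.128.0/17 (H1) depth=17
  + 148.206.64.0/20 (H2) depth=20
  + 0.0.0.0/1 (H1) depth=1
  + 148.206.64.0/20 (H3) depth=20
  + 31.56.235.114/32 (H2) depth=32
  lookup 31.56.5.82: bits 0001111100111000 walk d0:H2→d1:H1→d2:-→d3:-→d4:-→d5:-→d6:-→d7:-→d8:H0→d9:-→d10:-→d11:-→d12:-→d13:-→d14:-→d15:-→d16:H0 -> H0

== LOOKUPS ==
["H2","H0","H0"]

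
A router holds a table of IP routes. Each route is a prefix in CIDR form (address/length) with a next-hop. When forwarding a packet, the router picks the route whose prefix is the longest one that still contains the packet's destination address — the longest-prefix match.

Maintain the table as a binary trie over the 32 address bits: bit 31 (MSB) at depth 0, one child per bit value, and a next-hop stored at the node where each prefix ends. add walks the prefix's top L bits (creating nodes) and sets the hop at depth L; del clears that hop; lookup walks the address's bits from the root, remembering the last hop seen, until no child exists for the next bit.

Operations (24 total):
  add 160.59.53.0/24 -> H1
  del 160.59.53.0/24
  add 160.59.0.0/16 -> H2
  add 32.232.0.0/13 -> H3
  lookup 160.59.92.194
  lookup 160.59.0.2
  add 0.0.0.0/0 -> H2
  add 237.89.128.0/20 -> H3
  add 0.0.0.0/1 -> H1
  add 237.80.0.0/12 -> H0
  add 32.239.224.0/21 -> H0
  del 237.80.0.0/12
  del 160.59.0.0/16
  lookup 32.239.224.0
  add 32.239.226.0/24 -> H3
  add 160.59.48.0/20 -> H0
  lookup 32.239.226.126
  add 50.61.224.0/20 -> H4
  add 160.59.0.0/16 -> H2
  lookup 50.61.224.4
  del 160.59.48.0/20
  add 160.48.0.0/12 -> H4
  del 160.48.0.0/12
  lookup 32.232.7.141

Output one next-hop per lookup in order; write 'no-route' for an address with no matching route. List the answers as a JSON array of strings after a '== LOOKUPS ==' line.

Process each operation:
  add 160.59.53.0/24 -> H1 at depth 24
  del 160.59.53.0/24 (clear depth 24)
  add 160.59.0.0/16 -> H2 at depth 16
  add 32.232.0.0/13 -> H3 at depth 13
  ? 160.59.92.194  path d0:-→d1:-→d2:-→d3:-→d4:-→d5:-→d6:-→d7:-→d8:-→d9:-→d10:-→d11:-→d12:-→d13:-→d14:-→d15:-→d16:H2→d17:-  best=H2
  ? 160.59.0.2  path d0:-→d1:-→d2:-→d3:-→d4:-→d5:-→d6:-→d7:-→d8:-→d9:-→d10:-→d11:-→d12:-→d13:-→d14:-→d15:-→d16:H2→d17:-→d18:-  best=H2
  add 0.0.0.0/0 -> H2 at depth 0
  add 237.89.128.0/20 -> H3 at depth 20
  add 0.0.0.0/1 -> H1 at depth 1
  add 237.80.0.0/12 -> H0 at depth 12
  add 32.239.224.0/21 -> H0 at depth 21
  del 237.80.0.0/12 (clear depth 12)
  del 160.59.0.0/16 (clear depth 16)
  ? 32.239.224.0  path d0:H2→d1:H1→d2:-→d3:-→d4:-→d5:-→d6:-→d7:-→d8:-→d9:-→d10:-→d11:-→d12:-→d13:H3→d14:-→d15:-→d16:-→d17:-→d18:-→d19:-→d20:-→d21:H0  best=H0
  add 32.239.226.0/24 -> H3 at depth 24
  add 160.59.48.0/20 -> H0 at depth 20
  ? 32.239.226.126  path d0:H2→d1:H1→d2:-→d3:-→d4:-→d5:-→d6:-→d7:-→d8:-→d9:-→d10:-→d11:-→d12:-→d13:H3→d14:-→d15:-→d16:-→d17:-→d18:-→d19:-→d20:-→d21:H0→d22:-→d23:-→d24:H3  best=H3
  add 50.61.224.0/20 -> H4 at depth 20
  add 160.59.0.0/16 -> H2 at depth 16
  ? 50.61.224.4  path d0:H2→d1:H1→d2:-→d3:-→d4:-→d5:-→d6:-→d7:-→d8:-→d9:-→d10:-→d11:-→d12:-→d13:-→d14:-→d15:-→d16:-→d17:-→d18:-→d19:-→d20:H4  best=H4
  del 160.59.48.0/20 (clear depth 20)
  add 160.48.0.0/12 -> H4 at depth 12
  del 160.48.0.0/12 (clear depth 12)
  ? 32.232.7.141  path d0:H2→d1:H1→d2:-→d3:-→d4:-→d5:-→d6:-→d7:-→d8:-→d9:-→d10:-→d11:-→d12:-→d13:H3  best=H3

== LOOKUPS ==
["H2","H2","H0","H3","H4","H3"]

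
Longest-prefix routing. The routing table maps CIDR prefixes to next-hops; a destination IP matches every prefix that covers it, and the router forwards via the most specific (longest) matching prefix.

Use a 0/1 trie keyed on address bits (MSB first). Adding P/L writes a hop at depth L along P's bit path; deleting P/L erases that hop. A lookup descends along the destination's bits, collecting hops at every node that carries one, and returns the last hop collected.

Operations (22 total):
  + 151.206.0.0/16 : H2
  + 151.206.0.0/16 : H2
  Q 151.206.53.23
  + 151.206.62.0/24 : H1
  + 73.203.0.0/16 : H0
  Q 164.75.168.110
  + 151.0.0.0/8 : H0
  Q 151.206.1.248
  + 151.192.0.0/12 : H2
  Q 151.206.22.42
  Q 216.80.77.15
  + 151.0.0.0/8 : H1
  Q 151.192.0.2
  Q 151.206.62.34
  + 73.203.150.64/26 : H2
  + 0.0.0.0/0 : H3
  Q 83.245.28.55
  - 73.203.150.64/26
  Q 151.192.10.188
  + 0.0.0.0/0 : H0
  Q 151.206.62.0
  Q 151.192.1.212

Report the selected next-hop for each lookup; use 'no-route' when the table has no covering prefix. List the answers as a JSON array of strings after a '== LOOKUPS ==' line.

Trace:
  + 151.206.0.0/16 (H2) depth=16
  + 151.206.0.0/16 (H2) depth=16
  lookup 151.206.53.23: bits 1001011111001110 walk d0:-→d1:-→d2:-→d3:-→d4:-→d5:-→d6:-→d7:-→d8:-→d9:-→d10:-→d11:-→d12:-→d13:-→d14:-→d15:-→d16:H2 -> H2
  + 151.206.62.0/24 (H1) depth=24
  + 73.203.0.0/16 (H0) depth=16
  lookup 164.75.168.110: bits 10 walk d0:-→d1:-→d2:- -> no-route
  + 151.0.0.0/8 (H0) depth=8
  lookup 151.206.1.248: bits 100101111100111000 walk d0:-→d1:-→d2:-→d3:-→d4:-→d5:-→d6:-→d7:-→d8:H0→d9:-→d10:-→d11:-→d12:-→d13:-→d14:-→d15:-→d16:H2→d17:-→d18:- -> H2
  + 151.192.0.0/12 (H2) depth=12
  lookup 151.206.22.42: bits 100101111100111000 walk d0:-→d1:-→d2:-→d3:-→d4:-→d5:-→d6:-→d7:-→d8:H0→d9:-→d10:-→d11:-→d12:H2→d13:-→d14:-→d15:-→d16:H2→d17:-→d18:- -> H2
  lookup 216.80.77.15: bits 1 walk d0:-→d1:- -> no-route
  + 151.0.0.0/8 (H1) depth=8
  lookup 151.192.0.2: bits 100101111100 walk d0:-→d1:-→d2:-→d3:-→d4:-→d5:-→d6:-→d7:-→d8:H1→d9:-→d10:-→d11:-→d12:H2 -> H2
  lookup 151.206.62.34: bits 100101111100111000111110 walk d0:-→d1:-→d2:-→d3:-→d4:-→d5:-→d6:-→d7:-→d8:H1→d9:-→d10:-→d11:-→d12:H2→d13:-→d14:-→d15:-→d16:H2→d17:-→d18:-→d19:-→d20:-→d21:-→d22:-→d23:-→d24:H1 -> H1
  + 73.203.150.64/26 (H2) depth=26
  + 0.0.0.0/0 (H3) depth=0
  lookup 83.245.28.55: bits 010 walk d0:H3→d1:-→d2:-→d3:- -> H3
  del 73.203.150.64/26 (clear depth 26)
  lookup 151.192.10.188: bits 100101111100 walk d0:H3→d1:-→d2:-→d3:-→d4:-→d5:-→d6:-→d7:-→d8:H1→d9:-→d10:-→d11:-→d12:H2 -> H2
  + 0.0.0.0/0 (H0) depth=0
  lookup 151.206.62.0: bits 100101111100111000111110 walk d0:H0→d1:-→d2:-→d3:-→d4:-→d5:-→d6:-→d7:-→d8:H1→d9:-→d10:-→d11:-→d12:H2→d13:-→d14:-→d15:-→d16:H2→d17:-→d18:-→d19:-→d20:-→d21:-→d22:-→d23:-→d24:H1 -> H1
  lookup 151.192.1.212: bits 100101111100 walk d0:H0→d1:-→d2:-→d3:-→d4:-→d5:-→d6:-→d7:-→d8:H1→d9:-→d10:-→d11:-→d12:H2 -> H2

== LOOKUPS ==
["H2","no-route","H2","H2","no-route","H2","H1","H3","H2","H1","H2"]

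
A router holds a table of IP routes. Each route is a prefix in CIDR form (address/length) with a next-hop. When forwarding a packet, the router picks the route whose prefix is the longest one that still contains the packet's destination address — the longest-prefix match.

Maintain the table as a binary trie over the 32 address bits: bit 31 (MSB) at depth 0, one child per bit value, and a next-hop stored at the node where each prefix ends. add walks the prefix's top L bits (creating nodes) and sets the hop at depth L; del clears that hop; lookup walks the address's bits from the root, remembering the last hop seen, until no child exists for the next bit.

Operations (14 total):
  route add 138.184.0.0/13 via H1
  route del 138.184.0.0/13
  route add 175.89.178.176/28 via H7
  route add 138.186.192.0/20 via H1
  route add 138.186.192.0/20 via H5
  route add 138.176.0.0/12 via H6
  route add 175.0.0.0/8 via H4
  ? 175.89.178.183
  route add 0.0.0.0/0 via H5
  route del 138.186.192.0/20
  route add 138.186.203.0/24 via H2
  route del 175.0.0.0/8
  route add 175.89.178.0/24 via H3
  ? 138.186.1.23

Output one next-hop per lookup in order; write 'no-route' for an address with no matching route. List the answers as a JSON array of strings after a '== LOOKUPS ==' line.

Process each operation:
  add 138.184.0.0/13 -> H1 at depth 13
  - 138.184.0.0/13 clear@13
  add 175.89.178.176/28 -> H7 at depth 28
  add 138.186.192.0/20 -> H1 at depth 20
  add 138.186.192.0/20 -> H5 at depth 20
  add 138.176.0.0/12 -> H6 at depth 12
  add 175.0.0.0/8 -> H4 at depth 8
  Q 175.89.178.183: descend 1010111101011001101100101011 ; hops seen [H4,H7] ; pick H7
  add 0.0.0.0/0 -> H5 at depth 0
  - 138.186.192.0/20 clear@20
  add 138.186.203.0/24 -> H2 at depth 24
  - 175.0.0.0/8 clear@8
  add 175.89.178.0/24 -> H3 at depth 24
  Q 138.186.1.23: descend 1000101010111010 ; hops seen [H5,H6] ; pick H6

== LOOKUPS ==
["H7","H6"]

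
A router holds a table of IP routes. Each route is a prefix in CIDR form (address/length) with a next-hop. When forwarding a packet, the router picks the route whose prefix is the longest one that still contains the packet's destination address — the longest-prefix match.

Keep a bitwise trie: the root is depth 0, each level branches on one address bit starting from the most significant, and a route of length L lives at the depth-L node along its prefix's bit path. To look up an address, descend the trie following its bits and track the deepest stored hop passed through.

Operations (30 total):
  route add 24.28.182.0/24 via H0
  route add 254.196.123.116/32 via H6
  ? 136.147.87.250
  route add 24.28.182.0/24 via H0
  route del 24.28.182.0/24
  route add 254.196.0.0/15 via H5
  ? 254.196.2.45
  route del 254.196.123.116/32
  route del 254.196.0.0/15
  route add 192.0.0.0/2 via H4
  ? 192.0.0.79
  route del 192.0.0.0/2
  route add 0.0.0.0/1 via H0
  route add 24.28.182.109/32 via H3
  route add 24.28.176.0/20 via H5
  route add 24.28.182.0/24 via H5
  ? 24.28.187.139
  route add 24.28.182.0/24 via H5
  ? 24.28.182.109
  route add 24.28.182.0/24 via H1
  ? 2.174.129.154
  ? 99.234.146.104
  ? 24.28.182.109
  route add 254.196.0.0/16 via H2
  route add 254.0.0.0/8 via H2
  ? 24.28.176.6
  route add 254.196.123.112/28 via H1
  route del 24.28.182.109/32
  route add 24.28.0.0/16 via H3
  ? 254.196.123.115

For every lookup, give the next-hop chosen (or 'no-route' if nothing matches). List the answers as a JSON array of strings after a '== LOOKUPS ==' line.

Apply in order:
  + 24.28.182.0/24 (H0) depth=24
  + 254.196.123.116/32 (H6) depth=32
  Q 136.147.87.250: descend 1 ; hops seen [∅] ; pick no-route
  + 24.28.182.0/24 (H0) depth=24
  del 24.28.182.0/24 (clear depth 24)
  + 254.196.0.0/15 (H5) depth=15
  Q 254.196.2.45: descend 11111110110001000 ; hops seen [H5] ; pick H5
  del 254.196.123.116/32 (clear depth 32)
  del 254.196.0.0/15 (clear depth 15)
  + 192.0.0.0/2 (H4) depth=2
  Q 192.0.0.79: descend 11 ; hops seen [H4] ; pick H4
  del 192.0.0.0/2 (clear depth 2)
  + 0.0.0.0/1 (H0) depth=1
  + 24.28.182.109/32 (H3) depth=32
  + 24.28.176.0/20 (H5) depth=20
  + 24.28.182.0/24 (H5) depth=24
  Q 24.28.187.139: descend 00011000000111001011 ; hops seen [H0,H5] ; pick H5
  + 24.28.182.0/24 (H5) depth=24
  Q 24.28.182.109: descend 00011000000111001011011001101101 ; hops seen [H0,H5,H5,H3] ; pick H3
  + 24.28.182.0/24 (H1) depth=24
  Q 2.174.129.154: descend 000 ; hops seen [H0] ; pick H0
  Q 99.234.146.104: descend 0 ; hops seen [H0] ; pick H0
  Q 24.28.182.109: descend 00011000000111001011011001101101 ; hops seen [H0,H5,H1,H3] ; pick H3
  + 254.196.0.0/16 (H2) depth=16
  + 254.0.0.0/8 (H2) depth=8
  Q 24.28.176.6: descend 000110000001110010110 ; hops seen [H0,H5] ; pick H5
  + 254.196.123.112/28 (H1) depth=28
  del 24.28.182.109/32 (clear depth 32)
  + 24.28.0.0/16 (H3) depth=16
  Q 254.196.123.115: descend 11111110110001000111101101110 ; hops seen [H2,H2,H1] ; pick H1

== LOOKUPS ==
["no-route","H5","H4","H5","H3","H0","H0","H3","H5","H1"]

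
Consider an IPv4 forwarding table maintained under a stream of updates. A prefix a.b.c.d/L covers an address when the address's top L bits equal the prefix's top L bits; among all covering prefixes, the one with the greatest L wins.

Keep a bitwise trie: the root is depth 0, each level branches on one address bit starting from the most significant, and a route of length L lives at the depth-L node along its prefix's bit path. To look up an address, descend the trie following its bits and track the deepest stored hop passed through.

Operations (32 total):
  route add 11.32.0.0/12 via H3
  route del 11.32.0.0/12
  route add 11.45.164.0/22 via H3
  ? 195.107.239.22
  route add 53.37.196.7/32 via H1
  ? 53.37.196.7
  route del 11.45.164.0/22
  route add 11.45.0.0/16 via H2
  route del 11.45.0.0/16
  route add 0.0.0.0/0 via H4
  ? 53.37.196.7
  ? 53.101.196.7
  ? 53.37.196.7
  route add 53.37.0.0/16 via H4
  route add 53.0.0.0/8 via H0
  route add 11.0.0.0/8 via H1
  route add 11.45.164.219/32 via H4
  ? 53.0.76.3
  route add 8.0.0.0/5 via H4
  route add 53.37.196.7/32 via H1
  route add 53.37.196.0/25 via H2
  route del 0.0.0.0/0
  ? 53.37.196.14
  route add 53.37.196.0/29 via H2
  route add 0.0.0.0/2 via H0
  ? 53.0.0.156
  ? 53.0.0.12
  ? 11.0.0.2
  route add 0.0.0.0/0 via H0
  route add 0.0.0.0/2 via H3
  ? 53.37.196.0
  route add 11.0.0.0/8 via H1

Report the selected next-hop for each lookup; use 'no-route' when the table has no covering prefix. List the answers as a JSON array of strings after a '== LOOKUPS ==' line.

Apply in order:
  add 11.32.0.0/12 -> H3 at depth 12
  del 11.32.0.0/12 (clear depth 12)
  add 11.45.164.0/22 -> H3 at depth 22
  lookup 195.107.239.22: bits ε walk d0:- -> no-route
  add 53.37.196.7/32 -> H1 at depth 32
  lookup 53.37.196.7: bits 00110101001001011100010000000111 walk d0:-→d1:-→d2:-→d3:-→d4:-→d5:-→d6:-→d7:-→d8:-→d9:-→d10:-→d11:-→d12:-→d13:-→d14:-→d15:-→d16:-→d17:-→d18:-→d19:-→d20:-→d21:-→d22:-→d23:-→d24:-→d25:-→d26:-→d27:-→d28:-→d29:-→d30:-→d31:-→d32:H1 -> H1
  del 11.45.164.0/22 (clear depth 22)
  add 11.45.0.0/16 -> H2 at depth 16
  del 11.45.0.0/16 (clear depth 16)
  add 0.0.0.0/0 -> H4 at depth 0
  lookup 53.37.196.7: bits 00110101001001011100010000000111 walk d0:H4→d1:-→d2:-→d3:-→d4:-→d5:-→d6:-→d7:-→d8:-→d9:-→d10:-→d11:-→d12:-→d13:-→d14:-→d15:-→d16:-→d17:-→d18:-→d19:-→d20:-→d21:-→d22:-→d23:-→d24:-→d25:-→d26:-→d27:-→d28:-→d29:-→d30:-→d31:-→d32:H1 -> H1
  lookup 53.101.196.7: bits 001101010 walk d0:H4→d1:-→d2:-→d3:-→d4:-→d5:-→d6:-→d7:-→d8:-→d9:- -> H4
  lookup 53.37.196.7: bits 00110101001001011100010000000111 walk d0:H4→d1:-→d2:-→d3:-→d4:-→d5:-→d6:-→d7:-→d8:-→d9:-→d10:-→d11:-→d12:-→d13:-→d14:-→d15:-→d16:-→d17:-→d18:-→d19:-→d20:-→d21:-→d22:-→d23:-→d24:-→d25:-→d26:-→d27:-→d28:-→d29:-→d30:-→d31:-→d32:H1 -> H1
  add 53.37.0.0/16 -> H4 at depth 16
  add 53.0.0.0/8 -> H0 at depth 8
  add 11.0.0.0/8 -> H1 at depth 8
  add 11.45.164.219/32 -> H4 at depth 32
  lookup 53.0.76.3: bits 0011010100 walk d0:H4→d1:-→d2:-→d3:-→d4:-→d5:-→d6:-→d7:-→d8:H0→d9:-→d10:- -> H0
  add 8.0.0.0/5 -> H4 at depth 5
  add 53.37.196.7/32 -> H1 at depth 32
  add 53.37.196.0/25 -> H2 at depth 25
  del 0.0.0.0/0 (clear depth 0)
  lookup 53.37.196.14: bits 0011010100100101110001000000 walk d0:-→d1:-→d2:-→d3:-→d4:-→d5:-→d6:-→d7:-→d8:H0→d9:-→d10:-→d11:-→d12:-→d13:-→d14:-→d15:-→d16:H4→d17:-→d18:-→d19:-→d20:-→d21:-→d22:-→d23:-→d24:-→d25:H2→d26:-→d27:-→d28:- -> H2
  add 53.37.196.0/29 -> H2 at depth 29
  add 0.0.0.0/2 -> H0 at depth 2
  lookup 53.0.0.156: bits 0011010100 walk d0:-→d1:-→d2:H0→d3:-→d4:-→d5:-→d6:-→d7:-→d8:H0→d9:-→d10:- -> H0
  lookup 53.0.0.12: bits 0011010100 walk d0:-→d1:-→d2:H0→d3:-→d4:-→d5:-→d6:-→d7:-→d8:H0→d9:-→d10:- -> H0
  lookup 11.0.0.2: bits 0000101100 walk d0:-→d1:-→d2:H0→d3:-→d4:-→d5:H4→d6:-→d7:-→d8:H1→d9:-→d10:- -> H1
  add 0.0.0.0/0 -> H0 at depth 0
  add 0.0.0.0/2 -> H3 at depth 2
  lookup 53.37.196.0: bits 00110101001001011100010000000 walk d0:H0→d1:-→d2:H3→d3:-→d4:-→d5:-→d6:-→d7:-→d8:H0→d9:-→d10:-→d11:-→d12:-→d13:-→d14:-→d15:-→d16:H4→d17:-→d18:-→d19:-→d20:-→d21:-→d22:-→d23:-→d24:-→d25:H2→d26:-→d27:-→d28:-→d29:H2 -> H2
  add 11.0.0.0/8 -> H1 at depth 8

== LOOKUPS ==
["no-route","H1","H1","H4","H1","H0","H2","H0","H0","H1","H2"]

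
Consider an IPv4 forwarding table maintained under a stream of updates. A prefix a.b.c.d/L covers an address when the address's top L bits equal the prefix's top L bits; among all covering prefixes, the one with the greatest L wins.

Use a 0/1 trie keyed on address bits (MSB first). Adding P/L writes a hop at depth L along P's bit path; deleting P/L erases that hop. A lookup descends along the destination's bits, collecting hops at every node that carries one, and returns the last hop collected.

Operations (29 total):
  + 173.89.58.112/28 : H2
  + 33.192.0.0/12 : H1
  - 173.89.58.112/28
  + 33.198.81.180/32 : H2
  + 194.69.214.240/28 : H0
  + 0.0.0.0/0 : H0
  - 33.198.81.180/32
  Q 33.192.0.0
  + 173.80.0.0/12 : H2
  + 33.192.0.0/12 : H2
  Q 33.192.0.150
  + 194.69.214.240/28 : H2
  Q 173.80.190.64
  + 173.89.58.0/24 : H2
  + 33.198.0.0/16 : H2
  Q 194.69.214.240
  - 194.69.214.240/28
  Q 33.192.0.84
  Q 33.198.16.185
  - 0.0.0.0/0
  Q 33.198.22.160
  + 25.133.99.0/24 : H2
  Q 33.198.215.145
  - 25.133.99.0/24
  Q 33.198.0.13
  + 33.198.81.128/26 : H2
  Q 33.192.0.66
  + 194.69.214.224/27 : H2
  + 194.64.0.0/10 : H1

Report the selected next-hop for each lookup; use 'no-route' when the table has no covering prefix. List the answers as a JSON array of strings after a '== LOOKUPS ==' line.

Trace:
  + 173.89.58.112/28 (H2) depth=28
  + 33.192.0.0/12 (H1) depth=12
  del 173.89.58.112/28 (clear depth 28)
  + 33.198.81.180/32 (H2) depth=32
  + 194.69.214.240/28 (H0) depth=28
  + 0.0.0.0/0 (H0) depth=0
  del 33.198.81.180/32 (clear depth 32)
  lookup 33.192.0.0: bits 0010000111000 walk d0:H0→d1:-→d2:-→d3:-→d4:-→d5:-→d6:-→d7:-→d8:-→d9:-→d10:-→d11:-→d12:H1→d13:- -> H1
  + 173.80.0.0/12 (H2) depth=12
  + 33.192.0.0/12 (H2) depth=12
  lookup 33.192.0.150: bits 0010000111000 walk d0:H0→d1:-→d2:-→d3:-→d4:-→d5:-→d6:-→d7:-→d8:-→d9:-→d10:-→d11:-→d12:H2→d13:- -> H2
  + 194.69.214.240/28 (H2) depth=28
  lookup 173.80.190.64: bits 101011010101 walk d0:H0→d1:-→d2:-→d3:-→d4:-→d5:-→d6:-→d7:-→d8:-→d9:-→d10:-→d11:-→d12:H2 -> H2
  + 173.89.58.0/24 (H2) depth=24
  + 33.198.0.0/16 (H2) depth=16
  lookup 194.69.214.240: bits 1100001001000101110101101111 walk d0:H0→d1:-→d2:-→d3:-→d4:-→d5:-→d6:-→d7:-→d8:-→d9:-→d10:-→d11:-→d12:-→d13:-→d14:-→d15:-→d16:-→d17:-→d18:-→d19:-→d20:-→d21:-→d22:-→d23:-→d24:-→d25:-→d26:-→d27:-→d28:H2 -> H2
  del 194.69.214.240/28 (clear depth 28)
  lookup 33.192.0.84: bits 0010000111000 walk d0:H0→d1:-→d2:-→d3:-→d4:-→d5:-→d6:-→d7:-→d8:-→d9:-→d10:-→d11:-→d12:H2→d13:- -> H2
  lookup 33.198.16.185: bits 00100001110001100 walk d0:H0→d1:-→d2:-→d3:-→d4:-→d5:-→d6:-→d7:-→d8:-→d9:-→d10:-→d11:-→d12:H2→d13:-→d14:-→d15:-→d16:H2→d17:- -> H2
  del 0.0.0.0/0 (clear depth 0)
  lookup 33.198.22.160: bits 00100001110001100 walk d0:-→d1:-→d2:-→d3:-→d4:-→d5:-→d6:-→d7:-→d8:-→d9:-→d10:-→d11:-→d12:H2→d13:-→d14:-→d15:-→d16:H2→d17:- -> H2
  + 25.133.99.0/24 (H2) depth=24
  lookup 33.198.215.145: bits 0010000111000110 walk d0:-→d1:-→d2:-→d3:-→d4:-→d5:-→d6:-→d7:-→d8:-→d9:-→d10:-→d11:-→d12:H2→d13:-→d14:-→d15:-→d16:H2 -> H2
  del 25.133.99.0/24 (clear depth 24)
  lookup 33.198.0.13: bits 00100001110001100 walk d0:-→d1:-→d2:-→d3:-→d4:-→d5:-→d6:-→d7:-→d8:-→d9:-→d10:-→d11:-→d12:H2→d13:-→d14:-→d15:-→d16:H2→d17:- -> H2
  + 33.198.81.128/26 (H2) depth=26
  lookup 33.192.0.66: bits 0010000111000 walk d0:-→d1:-→d2:-→d3:-→d4:-→d5:-→d6:-→d7:-→d8:-→d9:-→d10:-→d11:-→d12:H2→d13:- -> H2
  + 194.69.214.224/27 (H2) depth=27
  + 194.64.0.0/10 (H1) depth=10

== LOOKUPS ==
["H1","H2","H2","H2","H2","H2","H2","H2","H2","H2"]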